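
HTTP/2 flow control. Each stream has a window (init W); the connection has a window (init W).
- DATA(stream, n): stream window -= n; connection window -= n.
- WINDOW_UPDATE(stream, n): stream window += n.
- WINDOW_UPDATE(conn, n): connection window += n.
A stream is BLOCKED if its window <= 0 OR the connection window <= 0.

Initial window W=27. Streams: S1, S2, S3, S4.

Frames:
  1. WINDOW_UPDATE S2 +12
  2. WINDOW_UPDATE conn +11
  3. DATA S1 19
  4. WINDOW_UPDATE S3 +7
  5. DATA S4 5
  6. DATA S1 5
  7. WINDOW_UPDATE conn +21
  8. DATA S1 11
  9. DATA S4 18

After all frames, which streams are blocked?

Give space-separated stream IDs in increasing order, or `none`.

Op 1: conn=27 S1=27 S2=39 S3=27 S4=27 blocked=[]
Op 2: conn=38 S1=27 S2=39 S3=27 S4=27 blocked=[]
Op 3: conn=19 S1=8 S2=39 S3=27 S4=27 blocked=[]
Op 4: conn=19 S1=8 S2=39 S3=34 S4=27 blocked=[]
Op 5: conn=14 S1=8 S2=39 S3=34 S4=22 blocked=[]
Op 6: conn=9 S1=3 S2=39 S3=34 S4=22 blocked=[]
Op 7: conn=30 S1=3 S2=39 S3=34 S4=22 blocked=[]
Op 8: conn=19 S1=-8 S2=39 S3=34 S4=22 blocked=[1]
Op 9: conn=1 S1=-8 S2=39 S3=34 S4=4 blocked=[1]

Answer: S1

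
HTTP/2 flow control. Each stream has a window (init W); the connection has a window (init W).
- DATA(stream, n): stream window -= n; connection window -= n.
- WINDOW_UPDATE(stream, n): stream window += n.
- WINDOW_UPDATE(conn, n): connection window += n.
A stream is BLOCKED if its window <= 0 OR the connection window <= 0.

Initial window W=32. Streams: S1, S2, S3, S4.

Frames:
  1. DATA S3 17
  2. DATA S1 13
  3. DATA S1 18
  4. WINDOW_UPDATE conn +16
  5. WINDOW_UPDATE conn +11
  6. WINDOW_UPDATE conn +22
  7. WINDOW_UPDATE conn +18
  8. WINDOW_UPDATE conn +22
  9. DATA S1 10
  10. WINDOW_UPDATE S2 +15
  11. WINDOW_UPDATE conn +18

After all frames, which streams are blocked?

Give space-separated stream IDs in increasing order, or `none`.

Answer: S1

Derivation:
Op 1: conn=15 S1=32 S2=32 S3=15 S4=32 blocked=[]
Op 2: conn=2 S1=19 S2=32 S3=15 S4=32 blocked=[]
Op 3: conn=-16 S1=1 S2=32 S3=15 S4=32 blocked=[1, 2, 3, 4]
Op 4: conn=0 S1=1 S2=32 S3=15 S4=32 blocked=[1, 2, 3, 4]
Op 5: conn=11 S1=1 S2=32 S3=15 S4=32 blocked=[]
Op 6: conn=33 S1=1 S2=32 S3=15 S4=32 blocked=[]
Op 7: conn=51 S1=1 S2=32 S3=15 S4=32 blocked=[]
Op 8: conn=73 S1=1 S2=32 S3=15 S4=32 blocked=[]
Op 9: conn=63 S1=-9 S2=32 S3=15 S4=32 blocked=[1]
Op 10: conn=63 S1=-9 S2=47 S3=15 S4=32 blocked=[1]
Op 11: conn=81 S1=-9 S2=47 S3=15 S4=32 blocked=[1]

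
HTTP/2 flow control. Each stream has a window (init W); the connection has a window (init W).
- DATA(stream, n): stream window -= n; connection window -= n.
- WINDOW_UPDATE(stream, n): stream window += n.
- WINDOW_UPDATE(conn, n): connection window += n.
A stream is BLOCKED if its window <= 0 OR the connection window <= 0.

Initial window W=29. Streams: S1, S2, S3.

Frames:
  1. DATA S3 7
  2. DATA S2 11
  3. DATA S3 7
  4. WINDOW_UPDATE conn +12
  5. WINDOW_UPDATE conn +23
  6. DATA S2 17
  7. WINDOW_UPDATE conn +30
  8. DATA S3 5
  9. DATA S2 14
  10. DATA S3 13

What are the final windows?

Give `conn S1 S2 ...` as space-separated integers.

Answer: 20 29 -13 -3

Derivation:
Op 1: conn=22 S1=29 S2=29 S3=22 blocked=[]
Op 2: conn=11 S1=29 S2=18 S3=22 blocked=[]
Op 3: conn=4 S1=29 S2=18 S3=15 blocked=[]
Op 4: conn=16 S1=29 S2=18 S3=15 blocked=[]
Op 5: conn=39 S1=29 S2=18 S3=15 blocked=[]
Op 6: conn=22 S1=29 S2=1 S3=15 blocked=[]
Op 7: conn=52 S1=29 S2=1 S3=15 blocked=[]
Op 8: conn=47 S1=29 S2=1 S3=10 blocked=[]
Op 9: conn=33 S1=29 S2=-13 S3=10 blocked=[2]
Op 10: conn=20 S1=29 S2=-13 S3=-3 blocked=[2, 3]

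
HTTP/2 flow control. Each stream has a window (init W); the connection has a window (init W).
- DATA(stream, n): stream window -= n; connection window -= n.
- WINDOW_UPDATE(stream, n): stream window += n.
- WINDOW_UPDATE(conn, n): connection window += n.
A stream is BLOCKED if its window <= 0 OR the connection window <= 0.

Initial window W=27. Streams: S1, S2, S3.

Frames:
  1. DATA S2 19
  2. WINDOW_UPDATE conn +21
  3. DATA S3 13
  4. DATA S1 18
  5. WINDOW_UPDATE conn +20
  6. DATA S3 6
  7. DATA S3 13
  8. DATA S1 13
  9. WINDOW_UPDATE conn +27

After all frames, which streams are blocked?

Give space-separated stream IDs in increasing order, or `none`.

Op 1: conn=8 S1=27 S2=8 S3=27 blocked=[]
Op 2: conn=29 S1=27 S2=8 S3=27 blocked=[]
Op 3: conn=16 S1=27 S2=8 S3=14 blocked=[]
Op 4: conn=-2 S1=9 S2=8 S3=14 blocked=[1, 2, 3]
Op 5: conn=18 S1=9 S2=8 S3=14 blocked=[]
Op 6: conn=12 S1=9 S2=8 S3=8 blocked=[]
Op 7: conn=-1 S1=9 S2=8 S3=-5 blocked=[1, 2, 3]
Op 8: conn=-14 S1=-4 S2=8 S3=-5 blocked=[1, 2, 3]
Op 9: conn=13 S1=-4 S2=8 S3=-5 blocked=[1, 3]

Answer: S1 S3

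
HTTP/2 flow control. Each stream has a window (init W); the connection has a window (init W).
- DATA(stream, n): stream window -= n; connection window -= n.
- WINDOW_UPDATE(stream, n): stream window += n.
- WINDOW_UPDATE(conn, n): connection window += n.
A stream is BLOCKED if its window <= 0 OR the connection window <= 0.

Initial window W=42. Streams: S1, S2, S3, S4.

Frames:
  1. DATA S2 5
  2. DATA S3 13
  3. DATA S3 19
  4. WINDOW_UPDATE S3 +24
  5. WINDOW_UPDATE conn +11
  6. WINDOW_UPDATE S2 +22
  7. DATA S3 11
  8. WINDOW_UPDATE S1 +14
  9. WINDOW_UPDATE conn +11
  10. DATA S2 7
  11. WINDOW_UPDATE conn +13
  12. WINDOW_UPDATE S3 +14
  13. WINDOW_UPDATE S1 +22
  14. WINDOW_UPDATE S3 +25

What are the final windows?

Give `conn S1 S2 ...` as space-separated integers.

Op 1: conn=37 S1=42 S2=37 S3=42 S4=42 blocked=[]
Op 2: conn=24 S1=42 S2=37 S3=29 S4=42 blocked=[]
Op 3: conn=5 S1=42 S2=37 S3=10 S4=42 blocked=[]
Op 4: conn=5 S1=42 S2=37 S3=34 S4=42 blocked=[]
Op 5: conn=16 S1=42 S2=37 S3=34 S4=42 blocked=[]
Op 6: conn=16 S1=42 S2=59 S3=34 S4=42 blocked=[]
Op 7: conn=5 S1=42 S2=59 S3=23 S4=42 blocked=[]
Op 8: conn=5 S1=56 S2=59 S3=23 S4=42 blocked=[]
Op 9: conn=16 S1=56 S2=59 S3=23 S4=42 blocked=[]
Op 10: conn=9 S1=56 S2=52 S3=23 S4=42 blocked=[]
Op 11: conn=22 S1=56 S2=52 S3=23 S4=42 blocked=[]
Op 12: conn=22 S1=56 S2=52 S3=37 S4=42 blocked=[]
Op 13: conn=22 S1=78 S2=52 S3=37 S4=42 blocked=[]
Op 14: conn=22 S1=78 S2=52 S3=62 S4=42 blocked=[]

Answer: 22 78 52 62 42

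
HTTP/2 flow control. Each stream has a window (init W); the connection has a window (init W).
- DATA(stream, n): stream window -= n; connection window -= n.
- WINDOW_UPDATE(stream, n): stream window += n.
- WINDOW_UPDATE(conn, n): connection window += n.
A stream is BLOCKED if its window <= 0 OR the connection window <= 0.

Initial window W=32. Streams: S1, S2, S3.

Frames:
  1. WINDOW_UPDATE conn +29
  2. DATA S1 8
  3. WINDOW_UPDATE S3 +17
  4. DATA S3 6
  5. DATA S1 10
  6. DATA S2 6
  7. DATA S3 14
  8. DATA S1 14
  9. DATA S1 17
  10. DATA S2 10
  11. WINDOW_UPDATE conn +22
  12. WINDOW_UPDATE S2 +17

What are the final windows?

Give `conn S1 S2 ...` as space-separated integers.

Answer: -2 -17 33 29

Derivation:
Op 1: conn=61 S1=32 S2=32 S3=32 blocked=[]
Op 2: conn=53 S1=24 S2=32 S3=32 blocked=[]
Op 3: conn=53 S1=24 S2=32 S3=49 blocked=[]
Op 4: conn=47 S1=24 S2=32 S3=43 blocked=[]
Op 5: conn=37 S1=14 S2=32 S3=43 blocked=[]
Op 6: conn=31 S1=14 S2=26 S3=43 blocked=[]
Op 7: conn=17 S1=14 S2=26 S3=29 blocked=[]
Op 8: conn=3 S1=0 S2=26 S3=29 blocked=[1]
Op 9: conn=-14 S1=-17 S2=26 S3=29 blocked=[1, 2, 3]
Op 10: conn=-24 S1=-17 S2=16 S3=29 blocked=[1, 2, 3]
Op 11: conn=-2 S1=-17 S2=16 S3=29 blocked=[1, 2, 3]
Op 12: conn=-2 S1=-17 S2=33 S3=29 blocked=[1, 2, 3]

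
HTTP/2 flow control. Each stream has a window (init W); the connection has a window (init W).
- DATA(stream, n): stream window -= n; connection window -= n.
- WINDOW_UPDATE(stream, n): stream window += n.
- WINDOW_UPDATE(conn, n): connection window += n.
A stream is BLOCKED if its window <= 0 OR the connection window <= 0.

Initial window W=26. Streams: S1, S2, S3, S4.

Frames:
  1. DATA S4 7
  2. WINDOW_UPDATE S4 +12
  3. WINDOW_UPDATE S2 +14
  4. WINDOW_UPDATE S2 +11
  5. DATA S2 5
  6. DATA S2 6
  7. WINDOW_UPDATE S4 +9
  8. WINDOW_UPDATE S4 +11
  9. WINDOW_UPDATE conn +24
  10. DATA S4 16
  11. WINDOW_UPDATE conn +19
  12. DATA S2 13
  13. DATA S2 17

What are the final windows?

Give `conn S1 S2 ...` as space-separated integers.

Answer: 5 26 10 26 35

Derivation:
Op 1: conn=19 S1=26 S2=26 S3=26 S4=19 blocked=[]
Op 2: conn=19 S1=26 S2=26 S3=26 S4=31 blocked=[]
Op 3: conn=19 S1=26 S2=40 S3=26 S4=31 blocked=[]
Op 4: conn=19 S1=26 S2=51 S3=26 S4=31 blocked=[]
Op 5: conn=14 S1=26 S2=46 S3=26 S4=31 blocked=[]
Op 6: conn=8 S1=26 S2=40 S3=26 S4=31 blocked=[]
Op 7: conn=8 S1=26 S2=40 S3=26 S4=40 blocked=[]
Op 8: conn=8 S1=26 S2=40 S3=26 S4=51 blocked=[]
Op 9: conn=32 S1=26 S2=40 S3=26 S4=51 blocked=[]
Op 10: conn=16 S1=26 S2=40 S3=26 S4=35 blocked=[]
Op 11: conn=35 S1=26 S2=40 S3=26 S4=35 blocked=[]
Op 12: conn=22 S1=26 S2=27 S3=26 S4=35 blocked=[]
Op 13: conn=5 S1=26 S2=10 S3=26 S4=35 blocked=[]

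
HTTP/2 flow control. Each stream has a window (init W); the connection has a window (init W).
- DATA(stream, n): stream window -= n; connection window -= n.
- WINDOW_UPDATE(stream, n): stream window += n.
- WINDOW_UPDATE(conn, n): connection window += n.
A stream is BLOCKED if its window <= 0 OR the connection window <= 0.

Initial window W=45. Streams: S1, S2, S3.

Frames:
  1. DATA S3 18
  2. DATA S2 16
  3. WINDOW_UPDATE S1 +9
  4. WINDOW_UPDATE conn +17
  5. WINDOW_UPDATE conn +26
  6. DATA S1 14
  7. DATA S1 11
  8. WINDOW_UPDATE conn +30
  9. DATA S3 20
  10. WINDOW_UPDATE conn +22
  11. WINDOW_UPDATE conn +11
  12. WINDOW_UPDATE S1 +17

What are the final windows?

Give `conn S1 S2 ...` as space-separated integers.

Answer: 72 46 29 7

Derivation:
Op 1: conn=27 S1=45 S2=45 S3=27 blocked=[]
Op 2: conn=11 S1=45 S2=29 S3=27 blocked=[]
Op 3: conn=11 S1=54 S2=29 S3=27 blocked=[]
Op 4: conn=28 S1=54 S2=29 S3=27 blocked=[]
Op 5: conn=54 S1=54 S2=29 S3=27 blocked=[]
Op 6: conn=40 S1=40 S2=29 S3=27 blocked=[]
Op 7: conn=29 S1=29 S2=29 S3=27 blocked=[]
Op 8: conn=59 S1=29 S2=29 S3=27 blocked=[]
Op 9: conn=39 S1=29 S2=29 S3=7 blocked=[]
Op 10: conn=61 S1=29 S2=29 S3=7 blocked=[]
Op 11: conn=72 S1=29 S2=29 S3=7 blocked=[]
Op 12: conn=72 S1=46 S2=29 S3=7 blocked=[]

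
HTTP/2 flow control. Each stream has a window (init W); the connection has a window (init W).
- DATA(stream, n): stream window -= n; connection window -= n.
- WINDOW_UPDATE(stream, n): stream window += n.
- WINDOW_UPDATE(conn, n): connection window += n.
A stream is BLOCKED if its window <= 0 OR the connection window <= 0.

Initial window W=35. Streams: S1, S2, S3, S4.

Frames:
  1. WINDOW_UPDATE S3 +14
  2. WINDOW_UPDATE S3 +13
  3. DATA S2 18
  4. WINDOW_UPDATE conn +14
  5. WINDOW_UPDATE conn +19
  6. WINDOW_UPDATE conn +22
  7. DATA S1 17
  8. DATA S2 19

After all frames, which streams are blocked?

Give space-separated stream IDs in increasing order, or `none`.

Answer: S2

Derivation:
Op 1: conn=35 S1=35 S2=35 S3=49 S4=35 blocked=[]
Op 2: conn=35 S1=35 S2=35 S3=62 S4=35 blocked=[]
Op 3: conn=17 S1=35 S2=17 S3=62 S4=35 blocked=[]
Op 4: conn=31 S1=35 S2=17 S3=62 S4=35 blocked=[]
Op 5: conn=50 S1=35 S2=17 S3=62 S4=35 blocked=[]
Op 6: conn=72 S1=35 S2=17 S3=62 S4=35 blocked=[]
Op 7: conn=55 S1=18 S2=17 S3=62 S4=35 blocked=[]
Op 8: conn=36 S1=18 S2=-2 S3=62 S4=35 blocked=[2]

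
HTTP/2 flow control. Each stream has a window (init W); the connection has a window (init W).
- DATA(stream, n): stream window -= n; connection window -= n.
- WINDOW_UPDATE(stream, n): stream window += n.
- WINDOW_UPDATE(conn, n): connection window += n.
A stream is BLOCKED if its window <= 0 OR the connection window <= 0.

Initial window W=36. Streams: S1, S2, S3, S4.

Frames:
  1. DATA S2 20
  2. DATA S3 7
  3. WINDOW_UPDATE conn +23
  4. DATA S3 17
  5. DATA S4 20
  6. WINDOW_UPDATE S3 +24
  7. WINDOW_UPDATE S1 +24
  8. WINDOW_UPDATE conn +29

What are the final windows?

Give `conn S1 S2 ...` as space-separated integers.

Op 1: conn=16 S1=36 S2=16 S3=36 S4=36 blocked=[]
Op 2: conn=9 S1=36 S2=16 S3=29 S4=36 blocked=[]
Op 3: conn=32 S1=36 S2=16 S3=29 S4=36 blocked=[]
Op 4: conn=15 S1=36 S2=16 S3=12 S4=36 blocked=[]
Op 5: conn=-5 S1=36 S2=16 S3=12 S4=16 blocked=[1, 2, 3, 4]
Op 6: conn=-5 S1=36 S2=16 S3=36 S4=16 blocked=[1, 2, 3, 4]
Op 7: conn=-5 S1=60 S2=16 S3=36 S4=16 blocked=[1, 2, 3, 4]
Op 8: conn=24 S1=60 S2=16 S3=36 S4=16 blocked=[]

Answer: 24 60 16 36 16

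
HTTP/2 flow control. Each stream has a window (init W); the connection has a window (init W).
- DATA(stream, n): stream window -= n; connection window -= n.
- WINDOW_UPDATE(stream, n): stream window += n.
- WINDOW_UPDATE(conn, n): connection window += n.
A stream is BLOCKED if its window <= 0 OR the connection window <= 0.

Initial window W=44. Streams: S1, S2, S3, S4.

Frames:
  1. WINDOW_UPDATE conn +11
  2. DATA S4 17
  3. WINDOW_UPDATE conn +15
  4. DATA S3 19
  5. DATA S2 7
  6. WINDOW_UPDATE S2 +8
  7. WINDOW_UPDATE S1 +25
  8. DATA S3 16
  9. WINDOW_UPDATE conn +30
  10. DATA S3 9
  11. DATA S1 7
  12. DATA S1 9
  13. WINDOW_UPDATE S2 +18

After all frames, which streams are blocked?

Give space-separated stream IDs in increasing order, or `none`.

Op 1: conn=55 S1=44 S2=44 S3=44 S4=44 blocked=[]
Op 2: conn=38 S1=44 S2=44 S3=44 S4=27 blocked=[]
Op 3: conn=53 S1=44 S2=44 S3=44 S4=27 blocked=[]
Op 4: conn=34 S1=44 S2=44 S3=25 S4=27 blocked=[]
Op 5: conn=27 S1=44 S2=37 S3=25 S4=27 blocked=[]
Op 6: conn=27 S1=44 S2=45 S3=25 S4=27 blocked=[]
Op 7: conn=27 S1=69 S2=45 S3=25 S4=27 blocked=[]
Op 8: conn=11 S1=69 S2=45 S3=9 S4=27 blocked=[]
Op 9: conn=41 S1=69 S2=45 S3=9 S4=27 blocked=[]
Op 10: conn=32 S1=69 S2=45 S3=0 S4=27 blocked=[3]
Op 11: conn=25 S1=62 S2=45 S3=0 S4=27 blocked=[3]
Op 12: conn=16 S1=53 S2=45 S3=0 S4=27 blocked=[3]
Op 13: conn=16 S1=53 S2=63 S3=0 S4=27 blocked=[3]

Answer: S3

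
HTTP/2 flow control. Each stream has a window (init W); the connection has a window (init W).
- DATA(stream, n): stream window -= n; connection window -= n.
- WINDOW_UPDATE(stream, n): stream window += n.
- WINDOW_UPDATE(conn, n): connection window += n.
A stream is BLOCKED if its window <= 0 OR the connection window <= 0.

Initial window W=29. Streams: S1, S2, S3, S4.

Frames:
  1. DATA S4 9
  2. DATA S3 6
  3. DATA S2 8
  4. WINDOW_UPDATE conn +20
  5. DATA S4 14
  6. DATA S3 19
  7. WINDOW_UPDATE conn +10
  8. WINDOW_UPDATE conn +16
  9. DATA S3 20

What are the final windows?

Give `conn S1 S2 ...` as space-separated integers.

Answer: -1 29 21 -16 6

Derivation:
Op 1: conn=20 S1=29 S2=29 S3=29 S4=20 blocked=[]
Op 2: conn=14 S1=29 S2=29 S3=23 S4=20 blocked=[]
Op 3: conn=6 S1=29 S2=21 S3=23 S4=20 blocked=[]
Op 4: conn=26 S1=29 S2=21 S3=23 S4=20 blocked=[]
Op 5: conn=12 S1=29 S2=21 S3=23 S4=6 blocked=[]
Op 6: conn=-7 S1=29 S2=21 S3=4 S4=6 blocked=[1, 2, 3, 4]
Op 7: conn=3 S1=29 S2=21 S3=4 S4=6 blocked=[]
Op 8: conn=19 S1=29 S2=21 S3=4 S4=6 blocked=[]
Op 9: conn=-1 S1=29 S2=21 S3=-16 S4=6 blocked=[1, 2, 3, 4]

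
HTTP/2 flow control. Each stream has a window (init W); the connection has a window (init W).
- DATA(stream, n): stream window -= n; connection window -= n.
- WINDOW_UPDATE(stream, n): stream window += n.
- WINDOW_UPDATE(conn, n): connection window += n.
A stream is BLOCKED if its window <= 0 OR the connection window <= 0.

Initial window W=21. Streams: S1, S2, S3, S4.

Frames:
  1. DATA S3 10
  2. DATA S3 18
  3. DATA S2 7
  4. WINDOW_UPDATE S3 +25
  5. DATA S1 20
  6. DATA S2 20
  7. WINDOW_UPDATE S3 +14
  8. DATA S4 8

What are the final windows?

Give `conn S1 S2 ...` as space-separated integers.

Answer: -62 1 -6 32 13

Derivation:
Op 1: conn=11 S1=21 S2=21 S3=11 S4=21 blocked=[]
Op 2: conn=-7 S1=21 S2=21 S3=-7 S4=21 blocked=[1, 2, 3, 4]
Op 3: conn=-14 S1=21 S2=14 S3=-7 S4=21 blocked=[1, 2, 3, 4]
Op 4: conn=-14 S1=21 S2=14 S3=18 S4=21 blocked=[1, 2, 3, 4]
Op 5: conn=-34 S1=1 S2=14 S3=18 S4=21 blocked=[1, 2, 3, 4]
Op 6: conn=-54 S1=1 S2=-6 S3=18 S4=21 blocked=[1, 2, 3, 4]
Op 7: conn=-54 S1=1 S2=-6 S3=32 S4=21 blocked=[1, 2, 3, 4]
Op 8: conn=-62 S1=1 S2=-6 S3=32 S4=13 blocked=[1, 2, 3, 4]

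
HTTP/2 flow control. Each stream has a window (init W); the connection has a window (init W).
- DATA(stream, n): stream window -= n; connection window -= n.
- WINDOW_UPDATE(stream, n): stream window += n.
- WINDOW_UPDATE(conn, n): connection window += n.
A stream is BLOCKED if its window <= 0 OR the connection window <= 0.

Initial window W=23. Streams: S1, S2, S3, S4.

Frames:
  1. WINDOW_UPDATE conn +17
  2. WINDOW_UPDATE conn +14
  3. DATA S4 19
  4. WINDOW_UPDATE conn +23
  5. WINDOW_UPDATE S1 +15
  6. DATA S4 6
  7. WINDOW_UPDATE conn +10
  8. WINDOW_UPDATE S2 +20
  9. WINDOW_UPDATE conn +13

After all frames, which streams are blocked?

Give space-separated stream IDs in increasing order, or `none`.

Op 1: conn=40 S1=23 S2=23 S3=23 S4=23 blocked=[]
Op 2: conn=54 S1=23 S2=23 S3=23 S4=23 blocked=[]
Op 3: conn=35 S1=23 S2=23 S3=23 S4=4 blocked=[]
Op 4: conn=58 S1=23 S2=23 S3=23 S4=4 blocked=[]
Op 5: conn=58 S1=38 S2=23 S3=23 S4=4 blocked=[]
Op 6: conn=52 S1=38 S2=23 S3=23 S4=-2 blocked=[4]
Op 7: conn=62 S1=38 S2=23 S3=23 S4=-2 blocked=[4]
Op 8: conn=62 S1=38 S2=43 S3=23 S4=-2 blocked=[4]
Op 9: conn=75 S1=38 S2=43 S3=23 S4=-2 blocked=[4]

Answer: S4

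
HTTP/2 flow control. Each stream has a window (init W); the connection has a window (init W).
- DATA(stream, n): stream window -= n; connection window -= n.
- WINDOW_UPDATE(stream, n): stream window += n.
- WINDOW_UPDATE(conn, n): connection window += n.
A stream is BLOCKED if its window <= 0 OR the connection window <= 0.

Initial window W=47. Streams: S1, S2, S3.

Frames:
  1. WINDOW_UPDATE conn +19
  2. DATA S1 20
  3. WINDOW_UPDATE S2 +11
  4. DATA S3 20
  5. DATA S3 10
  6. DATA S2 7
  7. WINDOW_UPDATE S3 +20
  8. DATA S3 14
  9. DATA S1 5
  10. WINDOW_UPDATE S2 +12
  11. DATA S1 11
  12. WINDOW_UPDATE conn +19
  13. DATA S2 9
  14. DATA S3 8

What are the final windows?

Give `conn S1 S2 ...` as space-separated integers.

Op 1: conn=66 S1=47 S2=47 S3=47 blocked=[]
Op 2: conn=46 S1=27 S2=47 S3=47 blocked=[]
Op 3: conn=46 S1=27 S2=58 S3=47 blocked=[]
Op 4: conn=26 S1=27 S2=58 S3=27 blocked=[]
Op 5: conn=16 S1=27 S2=58 S3=17 blocked=[]
Op 6: conn=9 S1=27 S2=51 S3=17 blocked=[]
Op 7: conn=9 S1=27 S2=51 S3=37 blocked=[]
Op 8: conn=-5 S1=27 S2=51 S3=23 blocked=[1, 2, 3]
Op 9: conn=-10 S1=22 S2=51 S3=23 blocked=[1, 2, 3]
Op 10: conn=-10 S1=22 S2=63 S3=23 blocked=[1, 2, 3]
Op 11: conn=-21 S1=11 S2=63 S3=23 blocked=[1, 2, 3]
Op 12: conn=-2 S1=11 S2=63 S3=23 blocked=[1, 2, 3]
Op 13: conn=-11 S1=11 S2=54 S3=23 blocked=[1, 2, 3]
Op 14: conn=-19 S1=11 S2=54 S3=15 blocked=[1, 2, 3]

Answer: -19 11 54 15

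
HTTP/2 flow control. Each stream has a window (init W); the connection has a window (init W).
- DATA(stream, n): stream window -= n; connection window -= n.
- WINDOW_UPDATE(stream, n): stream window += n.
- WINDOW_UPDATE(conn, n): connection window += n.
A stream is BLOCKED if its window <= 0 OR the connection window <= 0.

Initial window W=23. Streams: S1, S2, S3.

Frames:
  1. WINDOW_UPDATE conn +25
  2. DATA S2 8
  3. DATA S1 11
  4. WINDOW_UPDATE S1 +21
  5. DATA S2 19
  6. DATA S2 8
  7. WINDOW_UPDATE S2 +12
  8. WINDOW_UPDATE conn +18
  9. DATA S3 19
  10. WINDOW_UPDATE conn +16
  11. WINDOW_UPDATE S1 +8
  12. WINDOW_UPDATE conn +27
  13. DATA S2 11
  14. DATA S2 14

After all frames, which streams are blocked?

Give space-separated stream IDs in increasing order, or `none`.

Answer: S2

Derivation:
Op 1: conn=48 S1=23 S2=23 S3=23 blocked=[]
Op 2: conn=40 S1=23 S2=15 S3=23 blocked=[]
Op 3: conn=29 S1=12 S2=15 S3=23 blocked=[]
Op 4: conn=29 S1=33 S2=15 S3=23 blocked=[]
Op 5: conn=10 S1=33 S2=-4 S3=23 blocked=[2]
Op 6: conn=2 S1=33 S2=-12 S3=23 blocked=[2]
Op 7: conn=2 S1=33 S2=0 S3=23 blocked=[2]
Op 8: conn=20 S1=33 S2=0 S3=23 blocked=[2]
Op 9: conn=1 S1=33 S2=0 S3=4 blocked=[2]
Op 10: conn=17 S1=33 S2=0 S3=4 blocked=[2]
Op 11: conn=17 S1=41 S2=0 S3=4 blocked=[2]
Op 12: conn=44 S1=41 S2=0 S3=4 blocked=[2]
Op 13: conn=33 S1=41 S2=-11 S3=4 blocked=[2]
Op 14: conn=19 S1=41 S2=-25 S3=4 blocked=[2]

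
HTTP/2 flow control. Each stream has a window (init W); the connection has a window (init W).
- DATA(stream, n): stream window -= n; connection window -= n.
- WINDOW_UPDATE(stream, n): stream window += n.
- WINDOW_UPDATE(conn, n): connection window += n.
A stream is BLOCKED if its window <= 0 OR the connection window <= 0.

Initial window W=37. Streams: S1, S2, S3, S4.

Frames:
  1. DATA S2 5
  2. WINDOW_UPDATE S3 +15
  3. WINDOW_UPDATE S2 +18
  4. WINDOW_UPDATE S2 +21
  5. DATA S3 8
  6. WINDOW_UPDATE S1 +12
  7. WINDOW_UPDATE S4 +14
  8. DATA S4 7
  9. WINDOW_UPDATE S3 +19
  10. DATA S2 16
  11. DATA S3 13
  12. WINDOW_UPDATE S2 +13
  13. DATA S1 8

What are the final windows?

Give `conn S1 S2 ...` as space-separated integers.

Answer: -20 41 68 50 44

Derivation:
Op 1: conn=32 S1=37 S2=32 S3=37 S4=37 blocked=[]
Op 2: conn=32 S1=37 S2=32 S3=52 S4=37 blocked=[]
Op 3: conn=32 S1=37 S2=50 S3=52 S4=37 blocked=[]
Op 4: conn=32 S1=37 S2=71 S3=52 S4=37 blocked=[]
Op 5: conn=24 S1=37 S2=71 S3=44 S4=37 blocked=[]
Op 6: conn=24 S1=49 S2=71 S3=44 S4=37 blocked=[]
Op 7: conn=24 S1=49 S2=71 S3=44 S4=51 blocked=[]
Op 8: conn=17 S1=49 S2=71 S3=44 S4=44 blocked=[]
Op 9: conn=17 S1=49 S2=71 S3=63 S4=44 blocked=[]
Op 10: conn=1 S1=49 S2=55 S3=63 S4=44 blocked=[]
Op 11: conn=-12 S1=49 S2=55 S3=50 S4=44 blocked=[1, 2, 3, 4]
Op 12: conn=-12 S1=49 S2=68 S3=50 S4=44 blocked=[1, 2, 3, 4]
Op 13: conn=-20 S1=41 S2=68 S3=50 S4=44 blocked=[1, 2, 3, 4]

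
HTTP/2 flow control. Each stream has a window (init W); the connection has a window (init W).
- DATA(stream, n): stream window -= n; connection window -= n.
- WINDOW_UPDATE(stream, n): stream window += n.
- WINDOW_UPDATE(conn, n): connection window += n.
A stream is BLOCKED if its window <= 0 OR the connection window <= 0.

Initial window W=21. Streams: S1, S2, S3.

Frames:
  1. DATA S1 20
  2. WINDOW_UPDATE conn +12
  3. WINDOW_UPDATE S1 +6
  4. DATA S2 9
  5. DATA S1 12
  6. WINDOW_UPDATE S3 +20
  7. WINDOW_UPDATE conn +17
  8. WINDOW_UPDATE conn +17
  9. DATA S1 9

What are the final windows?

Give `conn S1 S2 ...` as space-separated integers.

Op 1: conn=1 S1=1 S2=21 S3=21 blocked=[]
Op 2: conn=13 S1=1 S2=21 S3=21 blocked=[]
Op 3: conn=13 S1=7 S2=21 S3=21 blocked=[]
Op 4: conn=4 S1=7 S2=12 S3=21 blocked=[]
Op 5: conn=-8 S1=-5 S2=12 S3=21 blocked=[1, 2, 3]
Op 6: conn=-8 S1=-5 S2=12 S3=41 blocked=[1, 2, 3]
Op 7: conn=9 S1=-5 S2=12 S3=41 blocked=[1]
Op 8: conn=26 S1=-5 S2=12 S3=41 blocked=[1]
Op 9: conn=17 S1=-14 S2=12 S3=41 blocked=[1]

Answer: 17 -14 12 41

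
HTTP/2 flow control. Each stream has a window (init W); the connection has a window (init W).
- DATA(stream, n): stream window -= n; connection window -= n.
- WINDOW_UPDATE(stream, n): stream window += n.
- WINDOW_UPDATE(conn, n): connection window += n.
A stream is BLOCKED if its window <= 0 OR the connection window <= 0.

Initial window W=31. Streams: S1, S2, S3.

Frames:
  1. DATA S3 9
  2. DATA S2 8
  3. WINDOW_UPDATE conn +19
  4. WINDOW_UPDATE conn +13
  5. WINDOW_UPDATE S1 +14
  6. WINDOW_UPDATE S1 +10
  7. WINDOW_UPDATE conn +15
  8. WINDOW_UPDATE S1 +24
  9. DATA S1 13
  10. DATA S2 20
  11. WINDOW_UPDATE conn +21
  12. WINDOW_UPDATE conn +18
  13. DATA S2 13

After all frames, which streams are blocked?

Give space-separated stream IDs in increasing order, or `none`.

Op 1: conn=22 S1=31 S2=31 S3=22 blocked=[]
Op 2: conn=14 S1=31 S2=23 S3=22 blocked=[]
Op 3: conn=33 S1=31 S2=23 S3=22 blocked=[]
Op 4: conn=46 S1=31 S2=23 S3=22 blocked=[]
Op 5: conn=46 S1=45 S2=23 S3=22 blocked=[]
Op 6: conn=46 S1=55 S2=23 S3=22 blocked=[]
Op 7: conn=61 S1=55 S2=23 S3=22 blocked=[]
Op 8: conn=61 S1=79 S2=23 S3=22 blocked=[]
Op 9: conn=48 S1=66 S2=23 S3=22 blocked=[]
Op 10: conn=28 S1=66 S2=3 S3=22 blocked=[]
Op 11: conn=49 S1=66 S2=3 S3=22 blocked=[]
Op 12: conn=67 S1=66 S2=3 S3=22 blocked=[]
Op 13: conn=54 S1=66 S2=-10 S3=22 blocked=[2]

Answer: S2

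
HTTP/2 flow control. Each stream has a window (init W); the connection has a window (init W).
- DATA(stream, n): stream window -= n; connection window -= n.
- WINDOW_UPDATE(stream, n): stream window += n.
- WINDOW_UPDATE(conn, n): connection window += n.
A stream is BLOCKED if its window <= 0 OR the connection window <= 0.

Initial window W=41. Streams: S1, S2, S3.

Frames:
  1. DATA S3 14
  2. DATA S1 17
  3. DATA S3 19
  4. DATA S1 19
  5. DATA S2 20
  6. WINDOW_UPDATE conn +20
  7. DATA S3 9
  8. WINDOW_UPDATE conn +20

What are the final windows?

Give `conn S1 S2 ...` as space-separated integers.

Op 1: conn=27 S1=41 S2=41 S3=27 blocked=[]
Op 2: conn=10 S1=24 S2=41 S3=27 blocked=[]
Op 3: conn=-9 S1=24 S2=41 S3=8 blocked=[1, 2, 3]
Op 4: conn=-28 S1=5 S2=41 S3=8 blocked=[1, 2, 3]
Op 5: conn=-48 S1=5 S2=21 S3=8 blocked=[1, 2, 3]
Op 6: conn=-28 S1=5 S2=21 S3=8 blocked=[1, 2, 3]
Op 7: conn=-37 S1=5 S2=21 S3=-1 blocked=[1, 2, 3]
Op 8: conn=-17 S1=5 S2=21 S3=-1 blocked=[1, 2, 3]

Answer: -17 5 21 -1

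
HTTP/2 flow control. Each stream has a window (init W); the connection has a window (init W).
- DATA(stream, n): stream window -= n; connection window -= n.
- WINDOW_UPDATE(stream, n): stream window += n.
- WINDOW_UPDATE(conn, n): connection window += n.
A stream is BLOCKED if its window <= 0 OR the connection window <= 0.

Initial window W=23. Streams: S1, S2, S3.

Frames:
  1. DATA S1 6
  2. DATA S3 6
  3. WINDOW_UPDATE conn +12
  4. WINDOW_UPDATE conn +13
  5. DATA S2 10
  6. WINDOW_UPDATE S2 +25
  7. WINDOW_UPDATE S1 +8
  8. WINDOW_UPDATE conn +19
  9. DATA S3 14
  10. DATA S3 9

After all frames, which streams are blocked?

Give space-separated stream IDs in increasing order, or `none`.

Answer: S3

Derivation:
Op 1: conn=17 S1=17 S2=23 S3=23 blocked=[]
Op 2: conn=11 S1=17 S2=23 S3=17 blocked=[]
Op 3: conn=23 S1=17 S2=23 S3=17 blocked=[]
Op 4: conn=36 S1=17 S2=23 S3=17 blocked=[]
Op 5: conn=26 S1=17 S2=13 S3=17 blocked=[]
Op 6: conn=26 S1=17 S2=38 S3=17 blocked=[]
Op 7: conn=26 S1=25 S2=38 S3=17 blocked=[]
Op 8: conn=45 S1=25 S2=38 S3=17 blocked=[]
Op 9: conn=31 S1=25 S2=38 S3=3 blocked=[]
Op 10: conn=22 S1=25 S2=38 S3=-6 blocked=[3]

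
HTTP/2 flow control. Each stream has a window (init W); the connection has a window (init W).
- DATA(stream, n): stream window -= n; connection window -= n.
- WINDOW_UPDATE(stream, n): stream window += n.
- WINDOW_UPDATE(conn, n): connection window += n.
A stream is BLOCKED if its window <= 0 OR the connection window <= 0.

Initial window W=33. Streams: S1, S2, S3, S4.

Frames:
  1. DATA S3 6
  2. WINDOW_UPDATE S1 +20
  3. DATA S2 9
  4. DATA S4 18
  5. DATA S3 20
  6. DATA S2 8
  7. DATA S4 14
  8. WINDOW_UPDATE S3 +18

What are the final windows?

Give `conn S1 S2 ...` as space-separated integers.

Op 1: conn=27 S1=33 S2=33 S3=27 S4=33 blocked=[]
Op 2: conn=27 S1=53 S2=33 S3=27 S4=33 blocked=[]
Op 3: conn=18 S1=53 S2=24 S3=27 S4=33 blocked=[]
Op 4: conn=0 S1=53 S2=24 S3=27 S4=15 blocked=[1, 2, 3, 4]
Op 5: conn=-20 S1=53 S2=24 S3=7 S4=15 blocked=[1, 2, 3, 4]
Op 6: conn=-28 S1=53 S2=16 S3=7 S4=15 blocked=[1, 2, 3, 4]
Op 7: conn=-42 S1=53 S2=16 S3=7 S4=1 blocked=[1, 2, 3, 4]
Op 8: conn=-42 S1=53 S2=16 S3=25 S4=1 blocked=[1, 2, 3, 4]

Answer: -42 53 16 25 1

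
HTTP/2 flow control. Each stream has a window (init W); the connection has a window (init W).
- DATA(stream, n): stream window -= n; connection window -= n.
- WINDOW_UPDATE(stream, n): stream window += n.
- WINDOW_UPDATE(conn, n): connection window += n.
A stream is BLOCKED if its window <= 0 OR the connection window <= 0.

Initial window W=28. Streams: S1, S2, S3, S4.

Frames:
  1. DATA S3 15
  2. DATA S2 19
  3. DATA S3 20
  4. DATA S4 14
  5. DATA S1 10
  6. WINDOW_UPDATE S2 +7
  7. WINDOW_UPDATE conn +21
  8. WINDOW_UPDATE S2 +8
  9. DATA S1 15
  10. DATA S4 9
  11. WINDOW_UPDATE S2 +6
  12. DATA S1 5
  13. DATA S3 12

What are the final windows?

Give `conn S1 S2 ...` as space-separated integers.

Op 1: conn=13 S1=28 S2=28 S3=13 S4=28 blocked=[]
Op 2: conn=-6 S1=28 S2=9 S3=13 S4=28 blocked=[1, 2, 3, 4]
Op 3: conn=-26 S1=28 S2=9 S3=-7 S4=28 blocked=[1, 2, 3, 4]
Op 4: conn=-40 S1=28 S2=9 S3=-7 S4=14 blocked=[1, 2, 3, 4]
Op 5: conn=-50 S1=18 S2=9 S3=-7 S4=14 blocked=[1, 2, 3, 4]
Op 6: conn=-50 S1=18 S2=16 S3=-7 S4=14 blocked=[1, 2, 3, 4]
Op 7: conn=-29 S1=18 S2=16 S3=-7 S4=14 blocked=[1, 2, 3, 4]
Op 8: conn=-29 S1=18 S2=24 S3=-7 S4=14 blocked=[1, 2, 3, 4]
Op 9: conn=-44 S1=3 S2=24 S3=-7 S4=14 blocked=[1, 2, 3, 4]
Op 10: conn=-53 S1=3 S2=24 S3=-7 S4=5 blocked=[1, 2, 3, 4]
Op 11: conn=-53 S1=3 S2=30 S3=-7 S4=5 blocked=[1, 2, 3, 4]
Op 12: conn=-58 S1=-2 S2=30 S3=-7 S4=5 blocked=[1, 2, 3, 4]
Op 13: conn=-70 S1=-2 S2=30 S3=-19 S4=5 blocked=[1, 2, 3, 4]

Answer: -70 -2 30 -19 5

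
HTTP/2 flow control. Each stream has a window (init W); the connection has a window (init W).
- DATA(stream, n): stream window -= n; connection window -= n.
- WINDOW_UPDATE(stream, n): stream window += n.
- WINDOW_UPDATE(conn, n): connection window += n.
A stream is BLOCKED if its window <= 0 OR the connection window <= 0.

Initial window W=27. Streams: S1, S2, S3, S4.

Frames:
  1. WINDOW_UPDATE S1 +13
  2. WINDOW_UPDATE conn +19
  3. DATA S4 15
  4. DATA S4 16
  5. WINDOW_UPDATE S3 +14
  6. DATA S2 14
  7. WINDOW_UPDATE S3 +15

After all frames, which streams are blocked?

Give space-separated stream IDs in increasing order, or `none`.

Op 1: conn=27 S1=40 S2=27 S3=27 S4=27 blocked=[]
Op 2: conn=46 S1=40 S2=27 S3=27 S4=27 blocked=[]
Op 3: conn=31 S1=40 S2=27 S3=27 S4=12 blocked=[]
Op 4: conn=15 S1=40 S2=27 S3=27 S4=-4 blocked=[4]
Op 5: conn=15 S1=40 S2=27 S3=41 S4=-4 blocked=[4]
Op 6: conn=1 S1=40 S2=13 S3=41 S4=-4 blocked=[4]
Op 7: conn=1 S1=40 S2=13 S3=56 S4=-4 blocked=[4]

Answer: S4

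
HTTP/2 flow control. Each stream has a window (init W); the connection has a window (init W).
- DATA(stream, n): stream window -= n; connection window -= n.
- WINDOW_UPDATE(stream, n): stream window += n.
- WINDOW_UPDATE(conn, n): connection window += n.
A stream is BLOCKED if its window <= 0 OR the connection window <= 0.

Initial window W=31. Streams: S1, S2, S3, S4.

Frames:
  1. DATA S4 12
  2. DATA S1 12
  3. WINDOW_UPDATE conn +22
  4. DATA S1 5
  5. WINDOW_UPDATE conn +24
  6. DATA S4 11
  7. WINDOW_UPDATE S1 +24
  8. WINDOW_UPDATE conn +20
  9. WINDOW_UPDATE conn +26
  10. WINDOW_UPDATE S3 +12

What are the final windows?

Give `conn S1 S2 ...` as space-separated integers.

Op 1: conn=19 S1=31 S2=31 S3=31 S4=19 blocked=[]
Op 2: conn=7 S1=19 S2=31 S3=31 S4=19 blocked=[]
Op 3: conn=29 S1=19 S2=31 S3=31 S4=19 blocked=[]
Op 4: conn=24 S1=14 S2=31 S3=31 S4=19 blocked=[]
Op 5: conn=48 S1=14 S2=31 S3=31 S4=19 blocked=[]
Op 6: conn=37 S1=14 S2=31 S3=31 S4=8 blocked=[]
Op 7: conn=37 S1=38 S2=31 S3=31 S4=8 blocked=[]
Op 8: conn=57 S1=38 S2=31 S3=31 S4=8 blocked=[]
Op 9: conn=83 S1=38 S2=31 S3=31 S4=8 blocked=[]
Op 10: conn=83 S1=38 S2=31 S3=43 S4=8 blocked=[]

Answer: 83 38 31 43 8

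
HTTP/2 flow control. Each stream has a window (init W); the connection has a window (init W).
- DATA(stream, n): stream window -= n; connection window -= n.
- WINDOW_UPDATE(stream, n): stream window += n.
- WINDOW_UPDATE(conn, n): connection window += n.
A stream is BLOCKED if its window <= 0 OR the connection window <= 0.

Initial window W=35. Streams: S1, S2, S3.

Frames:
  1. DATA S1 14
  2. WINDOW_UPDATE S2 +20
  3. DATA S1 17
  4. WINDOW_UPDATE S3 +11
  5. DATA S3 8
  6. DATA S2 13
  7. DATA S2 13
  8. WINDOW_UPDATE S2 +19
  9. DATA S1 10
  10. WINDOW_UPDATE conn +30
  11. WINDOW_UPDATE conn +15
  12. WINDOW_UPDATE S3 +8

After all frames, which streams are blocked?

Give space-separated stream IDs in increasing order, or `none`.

Answer: S1

Derivation:
Op 1: conn=21 S1=21 S2=35 S3=35 blocked=[]
Op 2: conn=21 S1=21 S2=55 S3=35 blocked=[]
Op 3: conn=4 S1=4 S2=55 S3=35 blocked=[]
Op 4: conn=4 S1=4 S2=55 S3=46 blocked=[]
Op 5: conn=-4 S1=4 S2=55 S3=38 blocked=[1, 2, 3]
Op 6: conn=-17 S1=4 S2=42 S3=38 blocked=[1, 2, 3]
Op 7: conn=-30 S1=4 S2=29 S3=38 blocked=[1, 2, 3]
Op 8: conn=-30 S1=4 S2=48 S3=38 blocked=[1, 2, 3]
Op 9: conn=-40 S1=-6 S2=48 S3=38 blocked=[1, 2, 3]
Op 10: conn=-10 S1=-6 S2=48 S3=38 blocked=[1, 2, 3]
Op 11: conn=5 S1=-6 S2=48 S3=38 blocked=[1]
Op 12: conn=5 S1=-6 S2=48 S3=46 blocked=[1]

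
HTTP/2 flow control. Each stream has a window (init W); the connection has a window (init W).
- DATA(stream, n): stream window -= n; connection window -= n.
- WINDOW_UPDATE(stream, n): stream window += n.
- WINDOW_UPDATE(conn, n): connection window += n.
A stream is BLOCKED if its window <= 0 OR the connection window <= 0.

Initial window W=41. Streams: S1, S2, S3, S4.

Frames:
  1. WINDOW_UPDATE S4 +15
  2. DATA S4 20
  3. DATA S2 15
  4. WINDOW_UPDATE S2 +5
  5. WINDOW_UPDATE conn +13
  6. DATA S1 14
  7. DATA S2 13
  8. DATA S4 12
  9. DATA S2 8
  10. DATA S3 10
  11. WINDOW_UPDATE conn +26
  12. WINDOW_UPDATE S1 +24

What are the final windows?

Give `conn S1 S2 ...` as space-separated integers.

Op 1: conn=41 S1=41 S2=41 S3=41 S4=56 blocked=[]
Op 2: conn=21 S1=41 S2=41 S3=41 S4=36 blocked=[]
Op 3: conn=6 S1=41 S2=26 S3=41 S4=36 blocked=[]
Op 4: conn=6 S1=41 S2=31 S3=41 S4=36 blocked=[]
Op 5: conn=19 S1=41 S2=31 S3=41 S4=36 blocked=[]
Op 6: conn=5 S1=27 S2=31 S3=41 S4=36 blocked=[]
Op 7: conn=-8 S1=27 S2=18 S3=41 S4=36 blocked=[1, 2, 3, 4]
Op 8: conn=-20 S1=27 S2=18 S3=41 S4=24 blocked=[1, 2, 3, 4]
Op 9: conn=-28 S1=27 S2=10 S3=41 S4=24 blocked=[1, 2, 3, 4]
Op 10: conn=-38 S1=27 S2=10 S3=31 S4=24 blocked=[1, 2, 3, 4]
Op 11: conn=-12 S1=27 S2=10 S3=31 S4=24 blocked=[1, 2, 3, 4]
Op 12: conn=-12 S1=51 S2=10 S3=31 S4=24 blocked=[1, 2, 3, 4]

Answer: -12 51 10 31 24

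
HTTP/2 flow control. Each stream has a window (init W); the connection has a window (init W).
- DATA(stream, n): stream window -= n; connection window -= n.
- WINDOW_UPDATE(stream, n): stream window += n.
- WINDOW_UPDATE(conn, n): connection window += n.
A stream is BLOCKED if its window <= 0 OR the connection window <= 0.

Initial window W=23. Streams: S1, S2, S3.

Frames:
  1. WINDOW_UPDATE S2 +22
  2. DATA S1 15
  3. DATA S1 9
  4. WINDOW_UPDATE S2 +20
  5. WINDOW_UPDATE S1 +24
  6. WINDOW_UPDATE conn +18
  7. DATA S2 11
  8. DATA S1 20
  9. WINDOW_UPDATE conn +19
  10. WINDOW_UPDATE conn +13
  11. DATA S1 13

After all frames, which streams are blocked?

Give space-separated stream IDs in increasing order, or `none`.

Op 1: conn=23 S1=23 S2=45 S3=23 blocked=[]
Op 2: conn=8 S1=8 S2=45 S3=23 blocked=[]
Op 3: conn=-1 S1=-1 S2=45 S3=23 blocked=[1, 2, 3]
Op 4: conn=-1 S1=-1 S2=65 S3=23 blocked=[1, 2, 3]
Op 5: conn=-1 S1=23 S2=65 S3=23 blocked=[1, 2, 3]
Op 6: conn=17 S1=23 S2=65 S3=23 blocked=[]
Op 7: conn=6 S1=23 S2=54 S3=23 blocked=[]
Op 8: conn=-14 S1=3 S2=54 S3=23 blocked=[1, 2, 3]
Op 9: conn=5 S1=3 S2=54 S3=23 blocked=[]
Op 10: conn=18 S1=3 S2=54 S3=23 blocked=[]
Op 11: conn=5 S1=-10 S2=54 S3=23 blocked=[1]

Answer: S1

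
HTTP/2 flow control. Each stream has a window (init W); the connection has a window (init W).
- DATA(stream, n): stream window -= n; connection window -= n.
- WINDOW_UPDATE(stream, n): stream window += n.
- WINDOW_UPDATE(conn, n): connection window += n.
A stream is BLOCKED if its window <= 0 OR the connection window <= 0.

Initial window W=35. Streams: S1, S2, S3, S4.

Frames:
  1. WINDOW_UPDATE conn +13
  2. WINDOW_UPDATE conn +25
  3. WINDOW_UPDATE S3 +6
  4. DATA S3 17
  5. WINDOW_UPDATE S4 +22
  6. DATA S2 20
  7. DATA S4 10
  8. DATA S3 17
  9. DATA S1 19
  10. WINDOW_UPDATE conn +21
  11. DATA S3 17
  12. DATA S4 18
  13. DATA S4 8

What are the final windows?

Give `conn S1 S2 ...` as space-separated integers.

Op 1: conn=48 S1=35 S2=35 S3=35 S4=35 blocked=[]
Op 2: conn=73 S1=35 S2=35 S3=35 S4=35 blocked=[]
Op 3: conn=73 S1=35 S2=35 S3=41 S4=35 blocked=[]
Op 4: conn=56 S1=35 S2=35 S3=24 S4=35 blocked=[]
Op 5: conn=56 S1=35 S2=35 S3=24 S4=57 blocked=[]
Op 6: conn=36 S1=35 S2=15 S3=24 S4=57 blocked=[]
Op 7: conn=26 S1=35 S2=15 S3=24 S4=47 blocked=[]
Op 8: conn=9 S1=35 S2=15 S3=7 S4=47 blocked=[]
Op 9: conn=-10 S1=16 S2=15 S3=7 S4=47 blocked=[1, 2, 3, 4]
Op 10: conn=11 S1=16 S2=15 S3=7 S4=47 blocked=[]
Op 11: conn=-6 S1=16 S2=15 S3=-10 S4=47 blocked=[1, 2, 3, 4]
Op 12: conn=-24 S1=16 S2=15 S3=-10 S4=29 blocked=[1, 2, 3, 4]
Op 13: conn=-32 S1=16 S2=15 S3=-10 S4=21 blocked=[1, 2, 3, 4]

Answer: -32 16 15 -10 21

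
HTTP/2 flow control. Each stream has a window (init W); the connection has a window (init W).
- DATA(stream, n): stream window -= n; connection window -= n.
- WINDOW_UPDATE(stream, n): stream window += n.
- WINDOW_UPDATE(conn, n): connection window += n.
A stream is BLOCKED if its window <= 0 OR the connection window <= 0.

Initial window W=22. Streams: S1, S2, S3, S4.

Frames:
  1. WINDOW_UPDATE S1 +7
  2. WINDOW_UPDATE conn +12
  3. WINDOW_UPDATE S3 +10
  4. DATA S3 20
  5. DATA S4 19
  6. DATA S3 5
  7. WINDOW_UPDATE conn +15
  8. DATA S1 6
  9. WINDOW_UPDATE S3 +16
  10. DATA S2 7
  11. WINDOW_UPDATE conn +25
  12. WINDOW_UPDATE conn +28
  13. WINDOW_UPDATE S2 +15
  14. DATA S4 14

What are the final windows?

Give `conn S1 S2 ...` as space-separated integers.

Answer: 31 23 30 23 -11

Derivation:
Op 1: conn=22 S1=29 S2=22 S3=22 S4=22 blocked=[]
Op 2: conn=34 S1=29 S2=22 S3=22 S4=22 blocked=[]
Op 3: conn=34 S1=29 S2=22 S3=32 S4=22 blocked=[]
Op 4: conn=14 S1=29 S2=22 S3=12 S4=22 blocked=[]
Op 5: conn=-5 S1=29 S2=22 S3=12 S4=3 blocked=[1, 2, 3, 4]
Op 6: conn=-10 S1=29 S2=22 S3=7 S4=3 blocked=[1, 2, 3, 4]
Op 7: conn=5 S1=29 S2=22 S3=7 S4=3 blocked=[]
Op 8: conn=-1 S1=23 S2=22 S3=7 S4=3 blocked=[1, 2, 3, 4]
Op 9: conn=-1 S1=23 S2=22 S3=23 S4=3 blocked=[1, 2, 3, 4]
Op 10: conn=-8 S1=23 S2=15 S3=23 S4=3 blocked=[1, 2, 3, 4]
Op 11: conn=17 S1=23 S2=15 S3=23 S4=3 blocked=[]
Op 12: conn=45 S1=23 S2=15 S3=23 S4=3 blocked=[]
Op 13: conn=45 S1=23 S2=30 S3=23 S4=3 blocked=[]
Op 14: conn=31 S1=23 S2=30 S3=23 S4=-11 blocked=[4]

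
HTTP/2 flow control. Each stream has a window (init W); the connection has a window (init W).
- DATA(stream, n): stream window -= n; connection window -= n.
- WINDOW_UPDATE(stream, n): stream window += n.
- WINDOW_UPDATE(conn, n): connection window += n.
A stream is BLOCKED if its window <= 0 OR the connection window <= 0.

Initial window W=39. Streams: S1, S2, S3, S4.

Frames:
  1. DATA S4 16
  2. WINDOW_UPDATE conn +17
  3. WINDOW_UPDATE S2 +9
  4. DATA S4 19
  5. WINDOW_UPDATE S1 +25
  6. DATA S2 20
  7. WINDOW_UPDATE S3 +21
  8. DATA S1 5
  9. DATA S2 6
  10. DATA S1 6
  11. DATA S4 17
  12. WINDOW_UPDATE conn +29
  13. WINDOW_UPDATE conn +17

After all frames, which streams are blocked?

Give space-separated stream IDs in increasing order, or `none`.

Op 1: conn=23 S1=39 S2=39 S3=39 S4=23 blocked=[]
Op 2: conn=40 S1=39 S2=39 S3=39 S4=23 blocked=[]
Op 3: conn=40 S1=39 S2=48 S3=39 S4=23 blocked=[]
Op 4: conn=21 S1=39 S2=48 S3=39 S4=4 blocked=[]
Op 5: conn=21 S1=64 S2=48 S3=39 S4=4 blocked=[]
Op 6: conn=1 S1=64 S2=28 S3=39 S4=4 blocked=[]
Op 7: conn=1 S1=64 S2=28 S3=60 S4=4 blocked=[]
Op 8: conn=-4 S1=59 S2=28 S3=60 S4=4 blocked=[1, 2, 3, 4]
Op 9: conn=-10 S1=59 S2=22 S3=60 S4=4 blocked=[1, 2, 3, 4]
Op 10: conn=-16 S1=53 S2=22 S3=60 S4=4 blocked=[1, 2, 3, 4]
Op 11: conn=-33 S1=53 S2=22 S3=60 S4=-13 blocked=[1, 2, 3, 4]
Op 12: conn=-4 S1=53 S2=22 S3=60 S4=-13 blocked=[1, 2, 3, 4]
Op 13: conn=13 S1=53 S2=22 S3=60 S4=-13 blocked=[4]

Answer: S4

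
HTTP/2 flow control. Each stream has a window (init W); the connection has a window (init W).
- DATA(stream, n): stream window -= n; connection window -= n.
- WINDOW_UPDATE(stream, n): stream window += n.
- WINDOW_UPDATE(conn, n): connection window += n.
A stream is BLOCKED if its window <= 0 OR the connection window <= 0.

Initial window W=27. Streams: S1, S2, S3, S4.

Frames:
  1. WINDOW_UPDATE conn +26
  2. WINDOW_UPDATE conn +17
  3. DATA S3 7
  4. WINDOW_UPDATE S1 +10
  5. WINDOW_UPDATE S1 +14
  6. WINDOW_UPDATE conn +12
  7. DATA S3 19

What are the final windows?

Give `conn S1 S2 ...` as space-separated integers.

Op 1: conn=53 S1=27 S2=27 S3=27 S4=27 blocked=[]
Op 2: conn=70 S1=27 S2=27 S3=27 S4=27 blocked=[]
Op 3: conn=63 S1=27 S2=27 S3=20 S4=27 blocked=[]
Op 4: conn=63 S1=37 S2=27 S3=20 S4=27 blocked=[]
Op 5: conn=63 S1=51 S2=27 S3=20 S4=27 blocked=[]
Op 6: conn=75 S1=51 S2=27 S3=20 S4=27 blocked=[]
Op 7: conn=56 S1=51 S2=27 S3=1 S4=27 blocked=[]

Answer: 56 51 27 1 27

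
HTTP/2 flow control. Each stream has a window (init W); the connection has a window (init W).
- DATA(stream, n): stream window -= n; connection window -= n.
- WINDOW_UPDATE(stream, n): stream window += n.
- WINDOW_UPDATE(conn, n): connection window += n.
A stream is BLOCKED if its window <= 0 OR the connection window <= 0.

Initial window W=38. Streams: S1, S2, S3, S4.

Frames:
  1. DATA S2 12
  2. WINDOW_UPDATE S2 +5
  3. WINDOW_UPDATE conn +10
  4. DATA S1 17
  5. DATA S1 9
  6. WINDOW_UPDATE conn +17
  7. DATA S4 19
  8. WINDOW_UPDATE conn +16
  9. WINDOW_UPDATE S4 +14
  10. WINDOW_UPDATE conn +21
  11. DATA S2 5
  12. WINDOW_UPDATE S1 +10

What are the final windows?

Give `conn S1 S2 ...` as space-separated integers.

Answer: 40 22 26 38 33

Derivation:
Op 1: conn=26 S1=38 S2=26 S3=38 S4=38 blocked=[]
Op 2: conn=26 S1=38 S2=31 S3=38 S4=38 blocked=[]
Op 3: conn=36 S1=38 S2=31 S3=38 S4=38 blocked=[]
Op 4: conn=19 S1=21 S2=31 S3=38 S4=38 blocked=[]
Op 5: conn=10 S1=12 S2=31 S3=38 S4=38 blocked=[]
Op 6: conn=27 S1=12 S2=31 S3=38 S4=38 blocked=[]
Op 7: conn=8 S1=12 S2=31 S3=38 S4=19 blocked=[]
Op 8: conn=24 S1=12 S2=31 S3=38 S4=19 blocked=[]
Op 9: conn=24 S1=12 S2=31 S3=38 S4=33 blocked=[]
Op 10: conn=45 S1=12 S2=31 S3=38 S4=33 blocked=[]
Op 11: conn=40 S1=12 S2=26 S3=38 S4=33 blocked=[]
Op 12: conn=40 S1=22 S2=26 S3=38 S4=33 blocked=[]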